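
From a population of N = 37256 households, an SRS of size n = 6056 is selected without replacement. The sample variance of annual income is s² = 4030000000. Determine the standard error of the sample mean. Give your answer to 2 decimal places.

Under SRS without replacement, Var(ȳ) = (1 − f)·s²/n with f = n/N = 6056/37256 = 0.16255100.
Var(ȳ) = (1 − 0.16255100)·4030000000/6056 = 0.83744900·665455.75 = 557285.25.
SE(ȳ) = √(557285.25) = 746.52.

746.52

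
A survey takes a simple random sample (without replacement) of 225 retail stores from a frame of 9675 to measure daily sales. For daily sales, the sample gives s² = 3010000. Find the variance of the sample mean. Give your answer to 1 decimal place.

Under SRS without replacement, Var(ȳ) = (1 − f)·s²/n with f = n/N = 225/9675 = 0.02325581.
Var(ȳ) = (1 − 0.02325581)·3010000/225 = 0.97674419·13377.778 = 13066.667.

13066.7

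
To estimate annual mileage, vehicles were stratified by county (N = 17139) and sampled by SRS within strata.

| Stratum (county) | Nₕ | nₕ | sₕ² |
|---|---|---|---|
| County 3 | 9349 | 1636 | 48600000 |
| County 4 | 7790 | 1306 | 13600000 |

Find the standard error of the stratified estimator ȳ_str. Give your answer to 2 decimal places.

Var(ȳ_str) = Σₕ Wₕ²(1 − fₕ)sₕ²/nₕ with Wₕ = Nₕ/N, N = 17139.
County 3: Wₕ = 0.54548107; term = 0.54548107²·(1 − 0.17499198)·48600000/1636 = 7292.4004.
County 4: Wₕ = 0.45451893; term = 0.45451893²·(1 − 0.16765083)·13600000/1306 = 1790.6274.
Sum = 9083.0278.
SE = √(9083.0278) = 95.30.

95.30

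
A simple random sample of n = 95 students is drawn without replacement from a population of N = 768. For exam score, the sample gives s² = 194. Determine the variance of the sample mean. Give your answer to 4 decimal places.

Under SRS without replacement, Var(ȳ) = (1 − f)·s²/n with f = n/N = 95/768 = 0.12369792.
Var(ȳ) = (1 − 0.12369792)·194/95 = 0.87630208·2.0421053 = 1.7895011.

1.7895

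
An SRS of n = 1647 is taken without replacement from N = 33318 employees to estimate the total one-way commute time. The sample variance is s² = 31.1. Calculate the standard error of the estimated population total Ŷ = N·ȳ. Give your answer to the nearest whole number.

Var(Ŷ) = N²·Var(ȳ) = N²·(1 − n/N)·s²/n.
f = 1647/33318 = 0.04943274; Var(ȳ) = 0.95056726·31.1/1647 = 0.017949388.
Var(Ŷ) = 33318² · 0.017949388 = 1.992542 × 10^7.
SE(Ŷ) = √(1.992542 × 10^7) = 4464.

4464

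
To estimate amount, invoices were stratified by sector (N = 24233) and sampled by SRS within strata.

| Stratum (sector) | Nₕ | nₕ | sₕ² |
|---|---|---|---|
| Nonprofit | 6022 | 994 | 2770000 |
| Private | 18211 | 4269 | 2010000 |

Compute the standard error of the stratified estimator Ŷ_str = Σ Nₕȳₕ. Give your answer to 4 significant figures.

Var(Ŷ_str) = Σₕ Nₕ²(1 − fₕ)sₕ²/nₕ.
Nonprofit: 6022²·(1 − 994/6022)·2770000/994 = 8.4378035 × 10^10.
Private: 18211²·(1 − 4269/18211)·2010000/4269 = 1.1954427 × 10^11.
Sum = 2.0392231 × 10^11.
SE = √(2.0392231 × 10^11) = 451600.

451600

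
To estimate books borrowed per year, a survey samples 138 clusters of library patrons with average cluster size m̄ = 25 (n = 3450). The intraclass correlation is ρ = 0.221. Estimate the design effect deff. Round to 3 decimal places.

deff = 1 + (25 − 1)·0.221 = 1 + 5.304 = 6.304.

6.304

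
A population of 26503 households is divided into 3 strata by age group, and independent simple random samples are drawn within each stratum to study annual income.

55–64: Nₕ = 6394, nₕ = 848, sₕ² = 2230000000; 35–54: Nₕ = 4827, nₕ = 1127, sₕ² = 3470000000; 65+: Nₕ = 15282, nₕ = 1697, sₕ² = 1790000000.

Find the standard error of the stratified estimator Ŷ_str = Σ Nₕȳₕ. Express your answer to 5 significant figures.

Var(Ŷ_str) = Σₕ Nₕ²(1 − fₕ)sₕ²/nₕ.
55–64: 6394²·(1 − 848/6394)·2230000000/848 = 9.325272 × 10^13.
35–54: 4827²·(1 − 1127/4827)·3470000000/1127 = 5.4990109 × 10^13.
65+: 15282²·(1 − 1697/15282)·1790000000/1697 = 2.1898332 × 10^14.
Sum = 3.6722615 × 10^14.
SE = √(3.6722615 × 10^14) = 1.9163 × 10^7.

1.9163 × 10^7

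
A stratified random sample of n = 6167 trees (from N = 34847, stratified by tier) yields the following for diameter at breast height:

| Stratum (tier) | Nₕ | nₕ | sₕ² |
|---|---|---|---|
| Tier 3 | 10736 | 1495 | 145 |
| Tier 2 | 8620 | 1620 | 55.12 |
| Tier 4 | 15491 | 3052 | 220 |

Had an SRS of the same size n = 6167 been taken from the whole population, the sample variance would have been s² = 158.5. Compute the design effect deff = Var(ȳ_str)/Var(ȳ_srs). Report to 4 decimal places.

0.9953

Var(ȳ_str) = Σ Wₕ²(1−fₕ)sₕ²/nₕ with Wₕ = Nₕ/34847:
  Tier 3: (10736/34847)²·(1−1495/10736)·145/1495 = 0.0079242377
  Tier 2: (8620/34847)²·(1−1620/8620)·55.12/1620 = 0.0016907084
  Tier 4: (15491/34847)²·(1−3052/15491)·220/3052 = 0.011438584
  → Var(ȳ_str) = 0.02105353.
Var(ȳ_srs) = (1 − 6167/34847)·158.5/6167 = 0.021152859.
deff = 0.02105353 / 0.021152859 = 0.9953.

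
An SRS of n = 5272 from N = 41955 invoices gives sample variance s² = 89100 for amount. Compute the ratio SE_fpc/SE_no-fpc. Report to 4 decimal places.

f = n/N = 5272/41955 = 0.12565844.
SE_no-fpc = √(s²/n) = 4.1110348; SE_fpc = √((1−f)s²/n) = 3.8440738.
Ratio = √(1−f) = 0.93506233.

0.9351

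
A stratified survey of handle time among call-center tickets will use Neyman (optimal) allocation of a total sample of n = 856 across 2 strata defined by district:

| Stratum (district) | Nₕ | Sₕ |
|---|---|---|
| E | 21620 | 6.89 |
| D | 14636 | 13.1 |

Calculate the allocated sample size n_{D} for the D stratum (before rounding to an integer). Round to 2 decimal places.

Neyman allocation: nₕ = n·NₕSₕ / Σⱼ NⱼSⱼ.
Σ NⱼSⱼ = 21620·6.89 + 14636·13.1 = 340693.4.
n_{D} = 856·14636·13.1 / 340693.4 = 481.73.

481.73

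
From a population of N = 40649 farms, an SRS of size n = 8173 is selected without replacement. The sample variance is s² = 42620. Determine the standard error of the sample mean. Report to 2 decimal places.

2.04

Under SRS without replacement, Var(ȳ) = (1 − f)·s²/n with f = n/N = 8173/40649 = 0.20106276.
Var(ȳ) = (1 − 0.20106276)·42620/8173 = 0.79893724·5.2147314 = 4.1662432.
SE(ȳ) = √(4.1662432) = 2.04.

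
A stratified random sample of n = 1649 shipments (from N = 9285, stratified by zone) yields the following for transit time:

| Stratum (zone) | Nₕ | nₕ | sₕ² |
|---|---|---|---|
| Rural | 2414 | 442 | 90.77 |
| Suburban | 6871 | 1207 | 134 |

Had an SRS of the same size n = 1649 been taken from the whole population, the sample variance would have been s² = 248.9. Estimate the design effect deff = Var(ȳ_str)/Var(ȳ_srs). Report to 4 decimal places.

0.4951

Var(ȳ_str) = Σ Wₕ²(1−fₕ)sₕ²/nₕ with Wₕ = Nₕ/9285:
  Rural: (2414/9285)²·(1−442/2414)·90.77/442 = 0.01133967
  Suburban: (6871/9285)²·(1−1207/6871)·134/1207 = 0.050116058
  → Var(ȳ_str) = 0.061455728.
Var(ȳ_srs) = (1 − 1649/9285)·248.9/1649 = 0.12413329.
deff = 0.061455728 / 0.12413329 = 0.4951.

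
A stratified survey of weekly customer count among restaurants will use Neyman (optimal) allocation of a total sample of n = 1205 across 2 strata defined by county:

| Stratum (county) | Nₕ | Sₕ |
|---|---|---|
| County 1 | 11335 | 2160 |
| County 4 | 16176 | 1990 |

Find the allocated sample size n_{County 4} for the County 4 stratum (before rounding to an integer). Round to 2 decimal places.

Neyman allocation: nₕ = n·NₕSₕ / Σⱼ NⱼSⱼ.
Σ NⱼSⱼ = 11335·2160 + 16176·1990 = 5.667384 × 10^7.
n_{County 4} = 1205·16176·1990 / (5.667384 × 10^7) = 684.43.

684.43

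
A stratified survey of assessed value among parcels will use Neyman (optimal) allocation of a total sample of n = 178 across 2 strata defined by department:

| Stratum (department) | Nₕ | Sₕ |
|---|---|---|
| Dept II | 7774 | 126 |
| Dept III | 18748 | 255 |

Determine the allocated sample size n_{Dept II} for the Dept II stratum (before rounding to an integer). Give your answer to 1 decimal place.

Neyman allocation: nₕ = n·NₕSₕ / Σⱼ NⱼSⱼ.
Σ NⱼSⱼ = 7774·126 + 18748·255 = 5.760264 × 10^6.
n_{Dept II} = 178·7774·126 / (5.760264 × 10^6) = 30.3.

30.3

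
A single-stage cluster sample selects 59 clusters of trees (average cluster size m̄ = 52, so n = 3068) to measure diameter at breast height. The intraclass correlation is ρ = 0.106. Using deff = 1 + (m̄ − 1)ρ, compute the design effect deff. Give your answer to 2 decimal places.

deff = 1 + (52 − 1)·0.106 = 1 + 5.406 = 6.406.

6.41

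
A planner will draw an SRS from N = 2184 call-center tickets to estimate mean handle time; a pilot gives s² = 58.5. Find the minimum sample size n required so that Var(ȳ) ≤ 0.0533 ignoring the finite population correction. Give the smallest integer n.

1098

Without fpc, n₀ = s²/D = 58.5/0.0533 = 1097.5610.
Rounding up, n = 1098.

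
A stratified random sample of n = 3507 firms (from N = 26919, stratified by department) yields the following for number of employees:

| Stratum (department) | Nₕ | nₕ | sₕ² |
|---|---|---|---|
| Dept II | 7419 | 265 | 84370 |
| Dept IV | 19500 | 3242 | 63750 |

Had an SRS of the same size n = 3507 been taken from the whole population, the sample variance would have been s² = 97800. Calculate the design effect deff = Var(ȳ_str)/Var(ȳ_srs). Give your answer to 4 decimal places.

1.3162

Var(ȳ_str) = Σ Wₕ²(1−fₕ)sₕ²/nₕ with Wₕ = Nₕ/26919:
  Dept II: (7419/26919)²·(1−265/7419)·84370/265 = 23.319468
  Dept IV: (19500/26919)²·(1−3242/19500)·63750/3242 = 8.6030226
  → Var(ȳ_str) = 31.922491.
Var(ȳ_srs) = (1 − 3507/26919)·97800/3507 = 24.253961.
deff = 31.922491 / 24.253961 = 1.3162.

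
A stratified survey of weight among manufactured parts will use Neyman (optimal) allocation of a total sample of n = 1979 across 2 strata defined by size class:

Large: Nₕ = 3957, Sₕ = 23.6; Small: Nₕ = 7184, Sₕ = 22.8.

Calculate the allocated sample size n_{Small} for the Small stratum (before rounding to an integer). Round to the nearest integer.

Neyman allocation: nₕ = n·NₕSₕ / Σⱼ NⱼSⱼ.
Σ NⱼSⱼ = 3957·23.6 + 7184·22.8 = 257180.4.
n_{Small} = 1979·7184·22.8 / 257180.4 = 1260.

1260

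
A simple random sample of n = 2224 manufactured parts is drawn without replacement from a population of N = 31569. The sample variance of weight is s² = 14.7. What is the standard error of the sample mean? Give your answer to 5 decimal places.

0.07838

Under SRS without replacement, Var(ȳ) = (1 − f)·s²/n with f = n/N = 2224/31569 = 0.07044886.
Var(ȳ) = (1 − 0.07044886)·14.7/2224 = 0.92955114·0.0066097122 = 0.0061440656.
SE(ȳ) = √(0.0061440656) = 0.07838.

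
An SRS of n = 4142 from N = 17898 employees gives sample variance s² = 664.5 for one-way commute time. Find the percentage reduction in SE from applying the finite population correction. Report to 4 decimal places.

12.3314

f = n/N = 4142/17898 = 0.23142251.
SE_no-fpc = √(s²/n) = 0.40053682; SE_fpc = √((1−f)s²/n) = 0.35114483.
Ratio = √(1−f) = 0.87668552. Reduction = 100·(1 − 0.87668552) = 12.3314%.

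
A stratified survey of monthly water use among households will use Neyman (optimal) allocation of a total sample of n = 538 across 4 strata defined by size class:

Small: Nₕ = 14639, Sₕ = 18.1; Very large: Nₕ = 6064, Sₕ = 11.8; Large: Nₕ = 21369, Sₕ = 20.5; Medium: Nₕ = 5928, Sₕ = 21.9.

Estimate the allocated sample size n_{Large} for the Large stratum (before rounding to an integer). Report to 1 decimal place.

260.6

Neyman allocation: nₕ = n·NₕSₕ / Σⱼ NⱼSⱼ.
Σ NⱼSⱼ = 14639·18.1 + 6064·11.8 + 21369·20.5 + 5928·21.9 = 904408.8.
n_{Large} = 538·21369·20.5 / 904408.8 = 260.6.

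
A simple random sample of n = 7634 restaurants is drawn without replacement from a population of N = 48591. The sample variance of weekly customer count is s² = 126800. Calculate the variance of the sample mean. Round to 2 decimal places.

14.00

Under SRS without replacement, Var(ȳ) = (1 − f)·s²/n with f = n/N = 7634/48591 = 0.15710728.
Var(ȳ) = (1 − 0.15710728)·126800/7634 = 0.84289272·16.609903 = 14.000366.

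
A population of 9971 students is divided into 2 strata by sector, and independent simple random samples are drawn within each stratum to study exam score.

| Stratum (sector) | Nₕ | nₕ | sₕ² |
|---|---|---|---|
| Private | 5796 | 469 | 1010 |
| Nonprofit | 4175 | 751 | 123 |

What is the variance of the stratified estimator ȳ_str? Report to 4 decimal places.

0.6923

Var(ȳ_str) = Σₕ Wₕ²(1 − fₕ)sₕ²/nₕ with Wₕ = Nₕ/N, N = 9971.
Private: Wₕ = 0.58128573; term = 0.58128573²·(1 − 0.08091787)·1010/469 = 0.6687783.
Nonprofit: Wₕ = 0.41871427; term = 0.41871427²·(1 − 0.17988024)·123/751 = 0.023549299.
Sum = 0.6923276.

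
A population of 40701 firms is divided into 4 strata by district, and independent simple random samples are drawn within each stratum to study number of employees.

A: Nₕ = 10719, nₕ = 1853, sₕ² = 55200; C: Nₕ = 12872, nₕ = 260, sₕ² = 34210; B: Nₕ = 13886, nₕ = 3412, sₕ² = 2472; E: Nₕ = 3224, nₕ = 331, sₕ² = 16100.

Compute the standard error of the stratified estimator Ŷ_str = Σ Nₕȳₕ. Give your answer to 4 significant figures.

157300

Var(Ŷ_str) = Σₕ Nₕ²(1 − fₕ)sₕ²/nₕ.
A: 10719²·(1 − 1853/10719)·55200/1853 = 2.8310377 × 10^9.
C: 12872²·(1 − 260/12872)·34210/260 = 2.1360417 × 10^10.
B: 13886²·(1 − 3412/13886)·2472/3412 = 1.0537296 × 10^8.
E: 3224²·(1 − 331/3224)·16100/331 = 4.5367135 × 10^8.
Sum = 2.4750499 × 10^10.
SE = √(2.4750499 × 10^10) = 157300.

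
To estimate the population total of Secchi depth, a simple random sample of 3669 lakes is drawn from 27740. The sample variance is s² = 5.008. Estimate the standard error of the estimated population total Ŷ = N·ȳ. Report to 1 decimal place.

Var(Ŷ) = N²·Var(ȳ) = N²·(1 − n/N)·s²/n.
f = 3669/27740 = 0.13226388; Var(ȳ) = 0.86773612·5.008/3669 = 0.0011844161.
Var(Ŷ) = 27740² · 0.0011844161 = 911417.19.
SE(Ŷ) = √(911417.19) = 954.7.

954.7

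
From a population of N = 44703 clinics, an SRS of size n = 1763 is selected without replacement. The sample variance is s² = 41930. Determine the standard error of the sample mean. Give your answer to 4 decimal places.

Under SRS without replacement, Var(ȳ) = (1 − f)·s²/n with f = n/N = 1763/44703 = 0.03943807.
Var(ȳ) = (1 − 0.03943807)·41930/1763 = 0.96056193·23.783324 = 22.845356.
SE(ȳ) = √(22.845356) = 4.7797.

4.7797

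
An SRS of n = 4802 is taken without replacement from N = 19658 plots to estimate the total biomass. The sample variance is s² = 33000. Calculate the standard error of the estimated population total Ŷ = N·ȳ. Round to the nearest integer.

Var(Ŷ) = N²·Var(ȳ) = N²·(1 − n/N)·s²/n.
f = 4802/19658 = 0.24427714; Var(ȳ) = 0.75572286·33000/4802 = 5.1934307.
Var(Ŷ) = 19658² · 5.1934307 = 2.0069336 × 10^9.
SE(Ŷ) = √(2.0069336 × 10^9) = 44799.

44799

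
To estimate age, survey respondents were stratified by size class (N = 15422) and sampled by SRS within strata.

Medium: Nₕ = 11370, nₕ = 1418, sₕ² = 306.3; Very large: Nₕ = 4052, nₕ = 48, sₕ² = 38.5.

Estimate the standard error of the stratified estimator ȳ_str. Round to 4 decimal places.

Var(ȳ_str) = Σₕ Wₕ²(1 − fₕ)sₕ²/nₕ with Wₕ = Nₕ/N, N = 15422.
Medium: Wₕ = 0.73725846; term = 0.73725846²·(1 − 0.12471416)·306.3/1418 = 0.10276854.
Very large: Wₕ = 0.26274154; term = 0.26274154²·(1 − 0.01184600)·38.5/48 = 0.054714395.
Sum = 0.15748294.
SE = √(0.15748294) = 0.3968.

0.3968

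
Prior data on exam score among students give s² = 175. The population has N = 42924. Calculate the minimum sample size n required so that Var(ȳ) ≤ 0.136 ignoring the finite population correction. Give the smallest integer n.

Without fpc, n₀ = s²/D = 175/0.136 = 1286.7647.
Rounding up, n = 1287.

1287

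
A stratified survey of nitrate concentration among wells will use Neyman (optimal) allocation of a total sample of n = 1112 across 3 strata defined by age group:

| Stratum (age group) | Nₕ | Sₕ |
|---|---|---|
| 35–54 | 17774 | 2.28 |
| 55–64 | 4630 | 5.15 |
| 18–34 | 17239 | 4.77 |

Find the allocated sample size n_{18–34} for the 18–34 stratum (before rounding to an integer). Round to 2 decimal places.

623.74

Neyman allocation: nₕ = n·NₕSₕ / Σⱼ NⱼSⱼ.
Σ NⱼSⱼ = 17774·2.28 + 4630·5.15 + 17239·4.77 = 146599.25.
n_{18–34} = 1112·17239·4.77 / 146599.25 = 623.74.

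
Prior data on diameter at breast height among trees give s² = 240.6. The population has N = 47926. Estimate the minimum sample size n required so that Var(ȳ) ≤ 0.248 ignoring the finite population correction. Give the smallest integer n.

Without fpc, n₀ = s²/D = 240.6/0.248 = 970.1613.
Rounding up, n = 971.

971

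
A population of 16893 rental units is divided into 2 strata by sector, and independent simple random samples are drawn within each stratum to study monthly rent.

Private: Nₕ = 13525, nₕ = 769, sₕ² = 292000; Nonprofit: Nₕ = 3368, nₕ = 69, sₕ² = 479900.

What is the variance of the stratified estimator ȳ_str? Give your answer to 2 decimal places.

Var(ȳ_str) = Σₕ Wₕ²(1 − fₕ)sₕ²/nₕ with Wₕ = Nₕ/N, N = 16893.
Private: Wₕ = 0.80062748; term = 0.80062748²·(1 − 0.05685767)·292000/769 = 229.55922.
Nonprofit: Wₕ = 0.19937252; term = 0.19937252²·(1 − 0.02048694)·479900/69 = 270.79615.
Sum = 500.35537.

500.36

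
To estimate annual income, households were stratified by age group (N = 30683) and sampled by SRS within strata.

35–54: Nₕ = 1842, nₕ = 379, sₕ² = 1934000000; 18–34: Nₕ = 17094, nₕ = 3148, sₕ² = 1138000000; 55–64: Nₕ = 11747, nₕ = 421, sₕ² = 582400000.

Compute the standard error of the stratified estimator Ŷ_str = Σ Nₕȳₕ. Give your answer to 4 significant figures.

Var(Ŷ_str) = Σₕ Nₕ²(1 − fₕ)sₕ²/nₕ.
35–54: 1842²·(1 − 379/1842)·1934000000/379 = 1.3751536 × 10^13.
18–34: 17094²·(1 − 3148/17094)·1138000000/3148 = 8.6178891 × 10^13.
55–64: 11747²·(1 − 421/11747)·582400000/421 = 1.8405296 × 10^14.
Sum = 2.8398339 × 10^14.
SE = √(2.8398339 × 10^14) = 1.685 × 10^7.

1.685 × 10^7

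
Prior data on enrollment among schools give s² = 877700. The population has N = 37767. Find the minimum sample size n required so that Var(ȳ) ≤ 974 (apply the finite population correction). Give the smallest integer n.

Without fpc, n₀ = s²/D = 877700/974 = 901.1294.
With fpc, (1 − n/N)·s²/n ≤ D requires n ≥ n₀/(1 + n₀/N) = 901.1294/(1 + 901.1294/37767) = 880.1293.
Rounding up, n = 881.

881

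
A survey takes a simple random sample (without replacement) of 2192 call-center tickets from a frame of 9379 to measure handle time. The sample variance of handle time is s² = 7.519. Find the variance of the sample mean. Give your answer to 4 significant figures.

Under SRS without replacement, Var(ȳ) = (1 − f)·s²/n with f = n/N = 2192/9379 = 0.23371362.
Var(ȳ) = (1 − 0.23371362)·7.519/2192 = 0.76628638·0.0034302007 = 0.0026285161.

0.002629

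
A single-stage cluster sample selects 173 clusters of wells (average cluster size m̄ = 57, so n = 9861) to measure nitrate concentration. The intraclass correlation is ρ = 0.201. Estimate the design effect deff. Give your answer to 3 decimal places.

deff = 1 + (57 − 1)·0.201 = 1 + 11.256 = 12.256.

12.256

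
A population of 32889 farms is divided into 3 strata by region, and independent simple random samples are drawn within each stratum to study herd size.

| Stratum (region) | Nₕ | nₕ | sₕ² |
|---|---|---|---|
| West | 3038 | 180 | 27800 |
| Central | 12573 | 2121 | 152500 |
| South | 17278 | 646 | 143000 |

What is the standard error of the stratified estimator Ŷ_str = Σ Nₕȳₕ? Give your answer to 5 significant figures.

272770

Var(Ŷ_str) = Σₕ Nₕ²(1 − fₕ)sₕ²/nₕ.
West: 3038²·(1 − 180/3038)·27800/180 = 1.34098 × 10^9.
Central: 12573²·(1 − 2121/12573)·152500/2121 = 9.4486006 × 10^9.
South: 17278²·(1 − 646/17278)·143000/646 = 6.3612354 × 10^10.
Sum = 7.4401935 × 10^10.
SE = √(7.4401935 × 10^10) = 272770.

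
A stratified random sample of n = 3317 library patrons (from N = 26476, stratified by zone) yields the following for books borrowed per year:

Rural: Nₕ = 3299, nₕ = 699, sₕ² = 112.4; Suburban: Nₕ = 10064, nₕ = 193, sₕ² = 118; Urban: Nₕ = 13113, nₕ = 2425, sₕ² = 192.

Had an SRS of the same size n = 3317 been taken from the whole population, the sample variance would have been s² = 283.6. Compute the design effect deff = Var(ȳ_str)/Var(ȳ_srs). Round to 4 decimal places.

Var(ȳ_str) = Σ Wₕ²(1−fₕ)sₕ²/nₕ with Wₕ = Nₕ/26476:
  Rural: (3299/26476)²·(1−699/3299)·112.4/699 = 0.0019676147
  Suburban: (10064/26476)²·(1−193/10064)·118/193 = 0.086646641
  Urban: (13113/26476)²·(1−2425/13113)·192/2425 = 0.015830085
  → Var(ȳ_str) = 0.10444434.
Var(ȳ_srs) = (1 − 3317/26476)·283.6/3317 = 0.074787357.
deff = 0.10444434 / 0.074787357 = 1.3966.

1.3966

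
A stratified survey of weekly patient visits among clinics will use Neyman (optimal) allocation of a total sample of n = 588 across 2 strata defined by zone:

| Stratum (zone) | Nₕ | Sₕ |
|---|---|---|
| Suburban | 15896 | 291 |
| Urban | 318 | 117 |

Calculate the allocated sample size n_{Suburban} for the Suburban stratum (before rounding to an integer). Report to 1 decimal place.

Neyman allocation: nₕ = n·NₕSₕ / Σⱼ NⱼSⱼ.
Σ NⱼSⱼ = 15896·291 + 318·117 = 4.662942 × 10^6.
n_{Suburban} = 588·15896·291 / (4.662942 × 10^6) = 583.3.

583.3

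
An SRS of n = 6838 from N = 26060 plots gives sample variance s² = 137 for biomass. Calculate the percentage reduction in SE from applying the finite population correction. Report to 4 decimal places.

f = n/N = 6838/26060 = 0.26239447.
SE_no-fpc = √(s²/n) = 0.14154539; SE_fpc = √((1−f)s²/n) = 0.12156479.
Ratio = √(1−f) = 0.85883964. Reduction = 100·(1 − 0.85883964) = 14.1160%.

14.1160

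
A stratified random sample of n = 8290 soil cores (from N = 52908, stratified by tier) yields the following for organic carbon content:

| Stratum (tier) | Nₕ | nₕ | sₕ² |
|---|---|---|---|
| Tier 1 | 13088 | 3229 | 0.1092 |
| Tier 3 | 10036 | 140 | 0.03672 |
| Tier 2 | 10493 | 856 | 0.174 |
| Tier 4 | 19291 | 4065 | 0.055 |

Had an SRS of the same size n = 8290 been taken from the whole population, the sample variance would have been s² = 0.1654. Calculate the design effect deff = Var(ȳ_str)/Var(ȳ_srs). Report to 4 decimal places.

1.1665

Var(ȳ_str) = Σ Wₕ²(1−fₕ)sₕ²/nₕ with Wₕ = Nₕ/52908:
  Tier 1: (13088/52908)²·(1−3229/13088)·0.1092/3229 = 1.5588993 × 10^-6
  Tier 3: (10036/52908)²·(1−140/10036)·0.03672/140 = 9.3057694 × 10^-6
  Tier 2: (10493/52908)²·(1−856/10493)·0.174/856 = 7.3430135 × 10^-6
  Tier 4: (19291/52908)²·(1−4065/19291)·0.055/4065 = 1.4197112 × 10^-6
  → Var(ȳ_str) = 1.9627393 × 10^-5.
Var(ȳ_srs) = (1 − 8290/52908)·0.1654/8290 = 1.6825568 × 10^-5.
deff = (1.9627393 × 10^-5) / (1.6825568 × 10^-5) = 1.1665.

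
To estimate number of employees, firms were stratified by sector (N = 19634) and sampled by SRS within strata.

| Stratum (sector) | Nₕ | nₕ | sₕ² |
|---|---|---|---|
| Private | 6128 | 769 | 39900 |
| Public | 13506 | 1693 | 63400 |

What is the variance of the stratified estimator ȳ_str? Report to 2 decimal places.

19.92

Var(ȳ_str) = Σₕ Wₕ²(1 − fₕ)sₕ²/nₕ with Wₕ = Nₕ/N, N = 19634.
Private: Wₕ = 0.31211164; term = 0.31211164²·(1 − 0.12548956)·39900/769 = 4.4200939.
Public: Wₕ = 0.68788836; term = 0.68788836²·(1 − 0.12535170)·63400/1693 = 15.498929.
Sum = 19.919023.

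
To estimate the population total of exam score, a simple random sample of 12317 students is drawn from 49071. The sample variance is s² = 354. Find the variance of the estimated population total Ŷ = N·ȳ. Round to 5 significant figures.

5.1836 × 10^7

Var(Ŷ) = N²·Var(ȳ) = N²·(1 − n/N)·s²/n.
f = 12317/49071 = 0.25100365; Var(ȳ) = 0.74899635·354/12317 = 0.021526728.
Var(Ŷ) = 49071² · 0.021526728 = 5.1835565 × 10^7.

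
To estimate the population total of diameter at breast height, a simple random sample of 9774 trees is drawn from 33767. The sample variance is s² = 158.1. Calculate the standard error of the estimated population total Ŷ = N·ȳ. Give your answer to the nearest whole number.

Var(Ŷ) = N²·Var(ȳ) = N²·(1 − n/N)·s²/n.
f = 9774/33767 = 0.28945420; Var(ȳ) = 0.71054580·158.1/9774 = 0.011493482.
Var(Ŷ) = 33767² · 0.011493482 = 1.3104986 × 10^7.
SE(Ŷ) = √(1.3104986 × 10^7) = 3620.

3620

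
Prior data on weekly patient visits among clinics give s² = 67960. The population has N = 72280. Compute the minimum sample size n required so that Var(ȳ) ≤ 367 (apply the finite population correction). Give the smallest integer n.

185

Without fpc, n₀ = s²/D = 67960/367 = 185.1771.
With fpc, (1 − n/N)·s²/n ≤ D requires n ≥ n₀/(1 + n₀/N) = 185.1771/(1 + 185.1771/72280) = 184.7039.
Rounding up, n = 185.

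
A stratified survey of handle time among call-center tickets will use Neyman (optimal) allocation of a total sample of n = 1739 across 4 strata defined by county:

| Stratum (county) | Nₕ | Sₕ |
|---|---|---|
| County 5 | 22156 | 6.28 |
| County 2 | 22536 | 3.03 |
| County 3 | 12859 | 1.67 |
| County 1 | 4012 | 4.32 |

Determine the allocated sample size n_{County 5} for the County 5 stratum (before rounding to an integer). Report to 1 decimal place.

982.7

Neyman allocation: nₕ = n·NₕSₕ / Σⱼ NⱼSⱼ.
Σ NⱼSⱼ = 22156·6.28 + 22536·3.03 + 12859·1.67 + 4012·4.32 = 246230.13.
n_{County 5} = 1739·22156·6.28 / 246230.13 = 982.7.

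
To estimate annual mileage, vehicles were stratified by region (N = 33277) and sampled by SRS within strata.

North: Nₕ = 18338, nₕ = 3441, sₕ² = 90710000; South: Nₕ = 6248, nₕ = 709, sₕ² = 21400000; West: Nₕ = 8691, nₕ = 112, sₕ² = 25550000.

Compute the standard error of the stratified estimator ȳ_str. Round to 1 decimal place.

Var(ȳ_str) = Σₕ Wₕ²(1 − fₕ)sₕ²/nₕ with Wₕ = Nₕ/N, N = 33277.
North: Wₕ = 0.55107131; term = 0.55107131²·(1 − 0.18764315)·90710000/3441 = 6503.2874.
South: Wₕ = 0.18775731; term = 0.18775731²·(1 − 0.11347631)·21400000/709 = 943.30381.
West: Wₕ = 0.26117138; term = 0.26117138²·(1 − 0.01288689)·25550000/112 = 15359.991.
Sum = 22806.582.
SE = √(22806.582) = 151.0.

151.0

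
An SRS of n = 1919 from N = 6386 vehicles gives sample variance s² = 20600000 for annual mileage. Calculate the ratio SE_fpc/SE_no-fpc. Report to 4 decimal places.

0.8364

f = n/N = 1919/6386 = 0.30050110.
SE_no-fpc = √(s²/n) = 103.60868; SE_fpc = √((1−f)s²/n) = 86.654205.
Ratio = √(1−f) = 0.83636051.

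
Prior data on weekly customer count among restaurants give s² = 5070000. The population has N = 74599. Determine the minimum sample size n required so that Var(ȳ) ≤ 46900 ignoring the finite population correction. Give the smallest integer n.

Without fpc, n₀ = s²/D = 5070000/46900 = 108.1023.
Rounding up, n = 109.

109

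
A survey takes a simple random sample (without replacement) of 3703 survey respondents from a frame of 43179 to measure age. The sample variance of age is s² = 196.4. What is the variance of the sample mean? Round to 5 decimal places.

0.04849

Under SRS without replacement, Var(ȳ) = (1 − f)·s²/n with f = n/N = 3703/43179 = 0.08575928.
Var(ȳ) = (1 − 0.08575928)·196.4/3703 = 0.91424072·0.053038077 = 0.04848957.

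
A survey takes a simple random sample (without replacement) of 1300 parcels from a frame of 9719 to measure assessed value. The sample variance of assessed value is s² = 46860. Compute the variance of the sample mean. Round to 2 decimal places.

Under SRS without replacement, Var(ȳ) = (1 − f)·s²/n with f = n/N = 1300/9719 = 0.13375862.
Var(ȳ) = (1 − 0.13375862)·46860/1300 = 0.86624138·36.046154 = 31.22467.

31.22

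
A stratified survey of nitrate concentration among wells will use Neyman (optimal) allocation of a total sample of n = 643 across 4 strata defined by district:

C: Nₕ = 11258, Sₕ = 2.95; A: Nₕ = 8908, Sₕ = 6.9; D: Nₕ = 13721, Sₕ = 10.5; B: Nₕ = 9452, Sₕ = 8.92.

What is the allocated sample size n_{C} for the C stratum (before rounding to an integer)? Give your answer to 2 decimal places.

Neyman allocation: nₕ = n·NₕSₕ / Σⱼ NⱼSⱼ.
Σ NⱼSⱼ = 11258·2.95 + 8908·6.9 + 13721·10.5 + 9452·8.92 = 323058.64.
n_{C} = 643·11258·2.95 / 323058.64 = 66.10.

66.10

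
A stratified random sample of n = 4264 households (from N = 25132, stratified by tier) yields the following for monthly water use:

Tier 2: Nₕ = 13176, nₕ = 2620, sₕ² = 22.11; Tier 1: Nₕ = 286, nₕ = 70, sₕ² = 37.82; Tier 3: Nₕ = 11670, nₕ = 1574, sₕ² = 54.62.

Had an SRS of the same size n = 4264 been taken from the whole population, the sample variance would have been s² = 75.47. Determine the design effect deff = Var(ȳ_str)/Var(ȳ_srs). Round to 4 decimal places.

0.5705

Var(ȳ_str) = Σ Wₕ²(1−fₕ)sₕ²/nₕ with Wₕ = Nₕ/25132:
  Tier 2: (13176/25132)²·(1−2620/13176)·22.11/2620 = 0.0018583021
  Tier 1: (286/25132)²·(1−70/286)·37.82/70 = 5.2843207 × 10^-5
  Tier 3: (11670/25132)²·(1−1574/11670)·54.62/1574 = 0.0064731111
  → Var(ȳ_str) = 0.0083842564.
Var(ȳ_srs) = (1 − 4264/25132)·75.47/4264 = 0.014696399.
deff = 0.0083842564 / 0.014696399 = 0.5705.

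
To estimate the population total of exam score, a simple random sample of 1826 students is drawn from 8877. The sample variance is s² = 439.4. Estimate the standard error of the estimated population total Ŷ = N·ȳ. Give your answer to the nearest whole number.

3881

Var(Ŷ) = N²·Var(ȳ) = N²·(1 − n/N)·s²/n.
f = 1826/8877 = 0.20570012; Var(ȳ) = 0.79429988·439.4/1826 = 0.19113656.
Var(Ŷ) = 8877² · 0.19113656 = 1.5061777 × 10^7.
SE(Ŷ) = √(1.5061777 × 10^7) = 3881.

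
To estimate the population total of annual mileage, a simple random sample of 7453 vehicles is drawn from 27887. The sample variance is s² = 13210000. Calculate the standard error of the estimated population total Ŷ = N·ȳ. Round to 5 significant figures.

Var(Ŷ) = N²·Var(ȳ) = N²·(1 − n/N)·s²/n.
f = 7453/27887 = 0.26725714; Var(ȳ) = 0.73274286·13210000/7453 = 1298.7432.
Var(Ŷ) = 27887² · 1298.7432 = 1.0100128 × 10^12.
SE(Ŷ) = √(1.0100128 × 10^12) = 1.0050 × 10^6.

1.0050 × 10^6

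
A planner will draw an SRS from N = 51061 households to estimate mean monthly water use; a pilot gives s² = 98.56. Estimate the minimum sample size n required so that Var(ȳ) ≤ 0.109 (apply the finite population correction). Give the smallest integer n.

Without fpc, n₀ = s²/D = 98.56/0.109 = 904.2202.
With fpc, (1 − n/N)·s²/n ≤ D requires n ≥ n₀/(1 + n₀/N) = 904.2202/(1 + 904.2202/51061) = 888.4863.
Rounding up, n = 889.

889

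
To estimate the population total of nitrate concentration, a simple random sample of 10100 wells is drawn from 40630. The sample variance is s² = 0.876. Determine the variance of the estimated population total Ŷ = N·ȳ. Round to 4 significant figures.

107600

Var(Ŷ) = N²·Var(ȳ) = N²·(1 − n/N)·s²/n.
f = 10100/40630 = 0.24858479; Var(ȳ) = 0.75141521·0.876/10100 = 6.517225 × 10^-5.
Var(Ŷ) = 40630² · (6.517225 × 10^-5) = 107586.15.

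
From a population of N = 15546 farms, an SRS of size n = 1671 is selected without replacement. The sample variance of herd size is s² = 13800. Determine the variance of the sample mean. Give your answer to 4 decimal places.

7.3708

Under SRS without replacement, Var(ȳ) = (1 − f)·s²/n with f = n/N = 1671/15546 = 0.10748746.
Var(ȳ) = (1 − 0.10748746)·13800/1671 = 0.89251254·8.2585278 = 7.3708397.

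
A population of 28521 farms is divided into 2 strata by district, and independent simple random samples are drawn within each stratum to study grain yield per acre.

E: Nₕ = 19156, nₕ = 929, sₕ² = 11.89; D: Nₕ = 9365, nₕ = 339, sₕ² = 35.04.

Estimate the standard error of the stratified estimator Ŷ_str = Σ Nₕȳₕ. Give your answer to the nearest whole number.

3634

Var(Ŷ_str) = Σₕ Nₕ²(1 − fₕ)sₕ²/nₕ.
E: 19156²·(1 − 929/19156)·11.89/929 = 4.4687511 × 10^6.
D: 9365²·(1 − 339/9365)·35.04/339 = 8.7371041 × 10^6.
Sum = 1.3205855 × 10^7.
SE = √(1.3205855 × 10^7) = 3634.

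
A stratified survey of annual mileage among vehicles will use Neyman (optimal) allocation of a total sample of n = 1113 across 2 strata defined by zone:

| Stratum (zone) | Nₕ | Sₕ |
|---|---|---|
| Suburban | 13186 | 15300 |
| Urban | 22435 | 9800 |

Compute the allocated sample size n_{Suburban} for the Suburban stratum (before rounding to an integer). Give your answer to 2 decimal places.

532.59

Neyman allocation: nₕ = n·NₕSₕ / Σⱼ NⱼSⱼ.
Σ NⱼSⱼ = 13186·15300 + 22435·9800 = 4.216088 × 10^8.
n_{Suburban} = 1113·13186·15300 / (4.216088 × 10^8) = 532.59.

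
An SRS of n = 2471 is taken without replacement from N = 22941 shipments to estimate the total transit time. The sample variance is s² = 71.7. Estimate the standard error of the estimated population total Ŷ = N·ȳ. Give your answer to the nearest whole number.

3691

Var(Ŷ) = N²·Var(ȳ) = N²·(1 − n/N)·s²/n.
f = 2471/22941 = 0.10771108; Var(ȳ) = 0.89228892·71.7/2471 = 0.025891184.
Var(Ŷ) = 22941² · 0.025891184 = 1.3626258 × 10^7.
SE(Ŷ) = √(1.3626258 × 10^7) = 3691.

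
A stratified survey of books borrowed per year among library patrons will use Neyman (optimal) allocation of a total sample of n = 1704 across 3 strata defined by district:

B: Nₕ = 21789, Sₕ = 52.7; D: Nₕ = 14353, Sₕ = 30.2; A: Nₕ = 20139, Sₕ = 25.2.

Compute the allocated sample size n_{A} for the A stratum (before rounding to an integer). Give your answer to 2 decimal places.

Neyman allocation: nₕ = n·NₕSₕ / Σⱼ NⱼSⱼ.
Σ NⱼSⱼ = 21789·52.7 + 14353·30.2 + 20139·25.2 = 2.0892437 × 10^6.
n_{A} = 1704·20139·25.2 / (2.0892437 × 10^6) = 413.92.

413.92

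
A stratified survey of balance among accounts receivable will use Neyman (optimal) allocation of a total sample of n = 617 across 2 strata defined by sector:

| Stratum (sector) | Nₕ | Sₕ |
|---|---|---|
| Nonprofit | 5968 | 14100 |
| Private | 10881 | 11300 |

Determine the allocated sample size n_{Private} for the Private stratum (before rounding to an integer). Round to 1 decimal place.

366.3

Neyman allocation: nₕ = n·NₕSₕ / Σⱼ NⱼSⱼ.
Σ NⱼSⱼ = 5968·14100 + 10881·11300 = 2.071041 × 10^8.
n_{Private} = 617·10881·11300 / (2.071041 × 10^8) = 366.3.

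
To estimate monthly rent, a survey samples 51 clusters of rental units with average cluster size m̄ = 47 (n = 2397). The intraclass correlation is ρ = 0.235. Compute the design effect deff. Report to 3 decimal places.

11.810

deff = 1 + (47 − 1)·0.235 = 1 + 10.81 = 11.81.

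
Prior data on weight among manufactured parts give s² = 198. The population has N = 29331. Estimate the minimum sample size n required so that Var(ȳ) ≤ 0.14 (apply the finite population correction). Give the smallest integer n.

1350

Without fpc, n₀ = s²/D = 198/0.14 = 1414.2857.
With fpc, (1 − n/N)·s²/n ≤ D requires n ≥ n₀/(1 + n₀/N) = 1414.2857/(1 + 1414.2857/29331) = 1349.2284.
Rounding up, n = 1350.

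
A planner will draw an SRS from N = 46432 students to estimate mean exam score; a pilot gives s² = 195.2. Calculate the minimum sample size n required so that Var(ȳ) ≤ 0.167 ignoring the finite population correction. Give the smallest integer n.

Without fpc, n₀ = s²/D = 195.2/0.167 = 1168.8623.
Rounding up, n = 1169.

1169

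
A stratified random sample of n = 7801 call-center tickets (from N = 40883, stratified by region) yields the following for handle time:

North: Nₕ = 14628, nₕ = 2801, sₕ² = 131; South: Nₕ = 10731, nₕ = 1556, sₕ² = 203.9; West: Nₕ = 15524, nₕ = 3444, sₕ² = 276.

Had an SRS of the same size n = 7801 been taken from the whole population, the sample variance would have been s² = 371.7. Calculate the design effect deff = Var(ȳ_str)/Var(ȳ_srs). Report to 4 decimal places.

0.5590

Var(ȳ_str) = Σ Wₕ²(1−fₕ)sₕ²/nₕ with Wₕ = Nₕ/40883:
  North: (14628/40883)²·(1−2801/14628)·131/2801 = 0.0048409681
  South: (10731/40883)²·(1−1556/10731)·203.9/1556 = 0.0077191306
  West: (15524/40883)²·(1−3444/15524)·276/3444 = 0.0089914761
  → Var(ȳ_str) = 0.021551575.
Var(ȳ_srs) = (1 − 7801/40883)·371.7/7801 = 0.038555939.
deff = 0.021551575 / 0.038555939 = 0.5590.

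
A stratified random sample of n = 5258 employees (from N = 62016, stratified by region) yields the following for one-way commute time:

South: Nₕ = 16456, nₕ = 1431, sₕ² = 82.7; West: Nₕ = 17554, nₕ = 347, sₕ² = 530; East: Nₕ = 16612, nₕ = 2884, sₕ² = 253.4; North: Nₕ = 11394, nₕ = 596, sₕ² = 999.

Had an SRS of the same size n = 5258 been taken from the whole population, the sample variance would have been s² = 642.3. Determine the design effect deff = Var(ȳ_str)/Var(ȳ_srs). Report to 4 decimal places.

1.6324

Var(ȳ_str) = Σ Wₕ²(1−fₕ)sₕ²/nₕ with Wₕ = Nₕ/62016:
  South: (16456/62016)²·(1−1431/16456)·82.7/1431 = 0.0037153278
  West: (17554/62016)²·(1−347/17554)·530/347 = 0.11995549
  East: (16612/62016)²·(1−2884/16612)·253.4/2884 = 0.0052099439
  North: (11394/62016)²·(1−596/11394)·999/596 = 0.05362055
  → Var(ȳ_str) = 0.18250131.
Var(ȳ_srs) = (1 − 5258/62016)·642.3/5258 = 0.11179971.
deff = 0.18250131 / 0.11179971 = 1.6324.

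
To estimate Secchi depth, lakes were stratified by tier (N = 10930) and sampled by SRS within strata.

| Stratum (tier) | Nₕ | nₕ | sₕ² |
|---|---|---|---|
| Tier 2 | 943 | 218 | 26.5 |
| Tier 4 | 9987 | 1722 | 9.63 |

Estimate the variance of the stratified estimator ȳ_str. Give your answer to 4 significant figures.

Var(ȳ_str) = Σₕ Wₕ²(1 − fₕ)sₕ²/nₕ with Wₕ = Nₕ/N, N = 10930.
Tier 2: Wₕ = 0.08627630; term = 0.08627630²·(1 − 0.23117709)·26.5/218 = 6.9566276 × 10^-4.
Tier 4: Wₕ = 0.91372370; term = 0.91372370²·(1 − 0.17242415)·9.63/1722 = 0.0038639431.
Sum = 0.0045596059.

0.004560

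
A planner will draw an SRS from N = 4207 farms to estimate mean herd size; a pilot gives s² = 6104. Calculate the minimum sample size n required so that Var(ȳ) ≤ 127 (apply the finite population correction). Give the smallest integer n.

Without fpc, n₀ = s²/D = 6104/127 = 48.0630.
With fpc, (1 − n/N)·s²/n ≤ D requires n ≥ n₀/(1 + n₀/N) = 48.0630/(1 + 48.0630/4207) = 47.5201.
Rounding up, n = 48.

48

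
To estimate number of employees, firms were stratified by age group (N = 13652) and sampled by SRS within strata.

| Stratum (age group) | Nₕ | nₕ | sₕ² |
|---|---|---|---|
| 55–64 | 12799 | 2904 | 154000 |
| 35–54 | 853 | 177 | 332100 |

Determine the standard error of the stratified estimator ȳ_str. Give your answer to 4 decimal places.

6.4684

Var(ȳ_str) = Σₕ Wₕ²(1 − fₕ)sₕ²/nₕ with Wₕ = Nₕ/N, N = 13652.
55–64: Wₕ = 0.93751831; term = 0.93751831²·(1 − 0.22689273)·154000/2904 = 36.034905.
35–54: Wₕ = 0.06248169; term = 0.06248169²·(1 − 0.20750293)·332100/177 = 5.8049539.
Sum = 41.839859.
SE = √(41.839859) = 6.4684.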